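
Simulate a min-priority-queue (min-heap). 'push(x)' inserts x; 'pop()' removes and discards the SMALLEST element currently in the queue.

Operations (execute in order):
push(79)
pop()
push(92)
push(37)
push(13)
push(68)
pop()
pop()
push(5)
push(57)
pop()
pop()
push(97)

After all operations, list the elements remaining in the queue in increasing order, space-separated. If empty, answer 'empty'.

push(79): heap contents = [79]
pop() → 79: heap contents = []
push(92): heap contents = [92]
push(37): heap contents = [37, 92]
push(13): heap contents = [13, 37, 92]
push(68): heap contents = [13, 37, 68, 92]
pop() → 13: heap contents = [37, 68, 92]
pop() → 37: heap contents = [68, 92]
push(5): heap contents = [5, 68, 92]
push(57): heap contents = [5, 57, 68, 92]
pop() → 5: heap contents = [57, 68, 92]
pop() → 57: heap contents = [68, 92]
push(97): heap contents = [68, 92, 97]

Answer: 68 92 97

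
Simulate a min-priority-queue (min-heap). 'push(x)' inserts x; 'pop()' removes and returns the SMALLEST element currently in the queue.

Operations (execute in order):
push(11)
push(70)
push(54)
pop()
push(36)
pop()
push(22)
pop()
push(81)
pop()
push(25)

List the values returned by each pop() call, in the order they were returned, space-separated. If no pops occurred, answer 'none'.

push(11): heap contents = [11]
push(70): heap contents = [11, 70]
push(54): heap contents = [11, 54, 70]
pop() → 11: heap contents = [54, 70]
push(36): heap contents = [36, 54, 70]
pop() → 36: heap contents = [54, 70]
push(22): heap contents = [22, 54, 70]
pop() → 22: heap contents = [54, 70]
push(81): heap contents = [54, 70, 81]
pop() → 54: heap contents = [70, 81]
push(25): heap contents = [25, 70, 81]

Answer: 11 36 22 54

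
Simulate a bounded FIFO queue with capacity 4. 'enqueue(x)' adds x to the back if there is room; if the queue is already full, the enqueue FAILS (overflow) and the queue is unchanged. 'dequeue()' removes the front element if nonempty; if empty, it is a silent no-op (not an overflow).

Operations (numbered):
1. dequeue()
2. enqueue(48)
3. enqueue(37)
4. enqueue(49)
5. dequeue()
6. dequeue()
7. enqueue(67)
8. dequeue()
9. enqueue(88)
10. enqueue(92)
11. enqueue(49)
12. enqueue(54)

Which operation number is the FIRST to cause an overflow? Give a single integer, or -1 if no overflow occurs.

1. dequeue(): empty, no-op, size=0
2. enqueue(48): size=1
3. enqueue(37): size=2
4. enqueue(49): size=3
5. dequeue(): size=2
6. dequeue(): size=1
7. enqueue(67): size=2
8. dequeue(): size=1
9. enqueue(88): size=2
10. enqueue(92): size=3
11. enqueue(49): size=4
12. enqueue(54): size=4=cap → OVERFLOW (fail)

Answer: 12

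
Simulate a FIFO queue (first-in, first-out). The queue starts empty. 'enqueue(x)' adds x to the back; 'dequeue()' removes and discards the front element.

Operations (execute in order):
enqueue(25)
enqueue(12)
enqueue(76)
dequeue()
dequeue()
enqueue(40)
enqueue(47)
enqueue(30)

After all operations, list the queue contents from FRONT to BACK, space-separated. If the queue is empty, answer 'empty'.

Answer: 76 40 47 30

Derivation:
enqueue(25): [25]
enqueue(12): [25, 12]
enqueue(76): [25, 12, 76]
dequeue(): [12, 76]
dequeue(): [76]
enqueue(40): [76, 40]
enqueue(47): [76, 40, 47]
enqueue(30): [76, 40, 47, 30]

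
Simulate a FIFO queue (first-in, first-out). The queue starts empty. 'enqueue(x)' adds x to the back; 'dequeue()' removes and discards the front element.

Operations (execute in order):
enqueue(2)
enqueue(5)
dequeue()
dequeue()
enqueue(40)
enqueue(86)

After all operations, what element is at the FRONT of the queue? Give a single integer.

enqueue(2): queue = [2]
enqueue(5): queue = [2, 5]
dequeue(): queue = [5]
dequeue(): queue = []
enqueue(40): queue = [40]
enqueue(86): queue = [40, 86]

Answer: 40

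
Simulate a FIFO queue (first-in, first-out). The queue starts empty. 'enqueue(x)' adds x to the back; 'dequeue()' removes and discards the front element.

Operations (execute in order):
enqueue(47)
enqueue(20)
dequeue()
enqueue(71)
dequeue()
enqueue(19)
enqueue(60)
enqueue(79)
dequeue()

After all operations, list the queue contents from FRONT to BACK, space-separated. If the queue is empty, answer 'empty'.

Answer: 19 60 79

Derivation:
enqueue(47): [47]
enqueue(20): [47, 20]
dequeue(): [20]
enqueue(71): [20, 71]
dequeue(): [71]
enqueue(19): [71, 19]
enqueue(60): [71, 19, 60]
enqueue(79): [71, 19, 60, 79]
dequeue(): [19, 60, 79]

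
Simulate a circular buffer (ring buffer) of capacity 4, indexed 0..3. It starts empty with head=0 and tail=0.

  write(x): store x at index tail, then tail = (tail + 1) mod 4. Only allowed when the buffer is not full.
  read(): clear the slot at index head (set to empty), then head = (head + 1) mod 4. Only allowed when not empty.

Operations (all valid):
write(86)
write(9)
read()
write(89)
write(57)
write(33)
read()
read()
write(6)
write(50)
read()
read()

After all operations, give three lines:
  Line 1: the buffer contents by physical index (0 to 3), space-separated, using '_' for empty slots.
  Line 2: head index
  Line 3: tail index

Answer: _ 6 50 _
1
3

Derivation:
write(86): buf=[86 _ _ _], head=0, tail=1, size=1
write(9): buf=[86 9 _ _], head=0, tail=2, size=2
read(): buf=[_ 9 _ _], head=1, tail=2, size=1
write(89): buf=[_ 9 89 _], head=1, tail=3, size=2
write(57): buf=[_ 9 89 57], head=1, tail=0, size=3
write(33): buf=[33 9 89 57], head=1, tail=1, size=4
read(): buf=[33 _ 89 57], head=2, tail=1, size=3
read(): buf=[33 _ _ 57], head=3, tail=1, size=2
write(6): buf=[33 6 _ 57], head=3, tail=2, size=3
write(50): buf=[33 6 50 57], head=3, tail=3, size=4
read(): buf=[33 6 50 _], head=0, tail=3, size=3
read(): buf=[_ 6 50 _], head=1, tail=3, size=2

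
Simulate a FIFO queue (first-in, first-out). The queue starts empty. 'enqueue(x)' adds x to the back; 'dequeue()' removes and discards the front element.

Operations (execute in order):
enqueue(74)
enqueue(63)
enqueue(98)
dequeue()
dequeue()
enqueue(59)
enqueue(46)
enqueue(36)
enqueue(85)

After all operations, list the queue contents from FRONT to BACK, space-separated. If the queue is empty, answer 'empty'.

enqueue(74): [74]
enqueue(63): [74, 63]
enqueue(98): [74, 63, 98]
dequeue(): [63, 98]
dequeue(): [98]
enqueue(59): [98, 59]
enqueue(46): [98, 59, 46]
enqueue(36): [98, 59, 46, 36]
enqueue(85): [98, 59, 46, 36, 85]

Answer: 98 59 46 36 85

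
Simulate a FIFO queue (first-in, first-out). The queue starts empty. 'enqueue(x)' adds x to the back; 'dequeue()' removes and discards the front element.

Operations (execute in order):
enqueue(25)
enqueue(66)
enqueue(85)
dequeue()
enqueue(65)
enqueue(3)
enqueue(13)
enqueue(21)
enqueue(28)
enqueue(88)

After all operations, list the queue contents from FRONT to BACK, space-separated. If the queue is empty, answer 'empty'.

enqueue(25): [25]
enqueue(66): [25, 66]
enqueue(85): [25, 66, 85]
dequeue(): [66, 85]
enqueue(65): [66, 85, 65]
enqueue(3): [66, 85, 65, 3]
enqueue(13): [66, 85, 65, 3, 13]
enqueue(21): [66, 85, 65, 3, 13, 21]
enqueue(28): [66, 85, 65, 3, 13, 21, 28]
enqueue(88): [66, 85, 65, 3, 13, 21, 28, 88]

Answer: 66 85 65 3 13 21 28 88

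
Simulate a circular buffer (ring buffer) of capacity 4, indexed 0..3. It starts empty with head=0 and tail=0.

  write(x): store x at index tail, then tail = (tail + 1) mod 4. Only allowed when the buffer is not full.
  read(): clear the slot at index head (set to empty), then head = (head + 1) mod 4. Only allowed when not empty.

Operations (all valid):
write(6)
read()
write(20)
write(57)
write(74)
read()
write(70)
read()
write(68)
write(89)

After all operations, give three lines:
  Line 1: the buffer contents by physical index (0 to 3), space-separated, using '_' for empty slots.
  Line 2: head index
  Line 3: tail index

Answer: 70 68 89 74
3
3

Derivation:
write(6): buf=[6 _ _ _], head=0, tail=1, size=1
read(): buf=[_ _ _ _], head=1, tail=1, size=0
write(20): buf=[_ 20 _ _], head=1, tail=2, size=1
write(57): buf=[_ 20 57 _], head=1, tail=3, size=2
write(74): buf=[_ 20 57 74], head=1, tail=0, size=3
read(): buf=[_ _ 57 74], head=2, tail=0, size=2
write(70): buf=[70 _ 57 74], head=2, tail=1, size=3
read(): buf=[70 _ _ 74], head=3, tail=1, size=2
write(68): buf=[70 68 _ 74], head=3, tail=2, size=3
write(89): buf=[70 68 89 74], head=3, tail=3, size=4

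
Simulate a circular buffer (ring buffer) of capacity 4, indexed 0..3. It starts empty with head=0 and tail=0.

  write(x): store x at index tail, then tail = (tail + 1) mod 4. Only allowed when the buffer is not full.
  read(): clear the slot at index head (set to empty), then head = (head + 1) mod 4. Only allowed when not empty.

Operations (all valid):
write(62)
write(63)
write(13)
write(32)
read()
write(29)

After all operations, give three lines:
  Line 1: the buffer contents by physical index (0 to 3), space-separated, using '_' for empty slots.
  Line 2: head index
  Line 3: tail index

Answer: 29 63 13 32
1
1

Derivation:
write(62): buf=[62 _ _ _], head=0, tail=1, size=1
write(63): buf=[62 63 _ _], head=0, tail=2, size=2
write(13): buf=[62 63 13 _], head=0, tail=3, size=3
write(32): buf=[62 63 13 32], head=0, tail=0, size=4
read(): buf=[_ 63 13 32], head=1, tail=0, size=3
write(29): buf=[29 63 13 32], head=1, tail=1, size=4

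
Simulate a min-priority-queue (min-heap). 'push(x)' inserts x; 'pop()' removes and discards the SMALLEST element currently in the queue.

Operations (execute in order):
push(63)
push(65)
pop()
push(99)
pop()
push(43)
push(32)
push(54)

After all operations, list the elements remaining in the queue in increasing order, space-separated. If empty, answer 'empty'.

Answer: 32 43 54 99

Derivation:
push(63): heap contents = [63]
push(65): heap contents = [63, 65]
pop() → 63: heap contents = [65]
push(99): heap contents = [65, 99]
pop() → 65: heap contents = [99]
push(43): heap contents = [43, 99]
push(32): heap contents = [32, 43, 99]
push(54): heap contents = [32, 43, 54, 99]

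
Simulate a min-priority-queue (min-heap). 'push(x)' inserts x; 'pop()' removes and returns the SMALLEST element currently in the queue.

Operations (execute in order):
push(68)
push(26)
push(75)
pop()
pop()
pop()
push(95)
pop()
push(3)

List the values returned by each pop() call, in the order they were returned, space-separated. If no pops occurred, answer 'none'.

Answer: 26 68 75 95

Derivation:
push(68): heap contents = [68]
push(26): heap contents = [26, 68]
push(75): heap contents = [26, 68, 75]
pop() → 26: heap contents = [68, 75]
pop() → 68: heap contents = [75]
pop() → 75: heap contents = []
push(95): heap contents = [95]
pop() → 95: heap contents = []
push(3): heap contents = [3]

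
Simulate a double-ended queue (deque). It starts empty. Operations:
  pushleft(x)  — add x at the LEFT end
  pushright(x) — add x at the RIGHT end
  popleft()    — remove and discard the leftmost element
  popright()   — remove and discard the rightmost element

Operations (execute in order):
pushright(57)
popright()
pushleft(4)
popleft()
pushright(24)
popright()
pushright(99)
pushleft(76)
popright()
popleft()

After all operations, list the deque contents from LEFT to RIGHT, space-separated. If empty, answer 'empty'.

pushright(57): [57]
popright(): []
pushleft(4): [4]
popleft(): []
pushright(24): [24]
popright(): []
pushright(99): [99]
pushleft(76): [76, 99]
popright(): [76]
popleft(): []

Answer: empty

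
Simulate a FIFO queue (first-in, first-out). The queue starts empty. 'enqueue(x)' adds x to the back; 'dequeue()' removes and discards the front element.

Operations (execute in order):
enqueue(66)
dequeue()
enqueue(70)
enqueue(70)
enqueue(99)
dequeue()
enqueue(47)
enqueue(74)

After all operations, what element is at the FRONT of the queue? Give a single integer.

Answer: 70

Derivation:
enqueue(66): queue = [66]
dequeue(): queue = []
enqueue(70): queue = [70]
enqueue(70): queue = [70, 70]
enqueue(99): queue = [70, 70, 99]
dequeue(): queue = [70, 99]
enqueue(47): queue = [70, 99, 47]
enqueue(74): queue = [70, 99, 47, 74]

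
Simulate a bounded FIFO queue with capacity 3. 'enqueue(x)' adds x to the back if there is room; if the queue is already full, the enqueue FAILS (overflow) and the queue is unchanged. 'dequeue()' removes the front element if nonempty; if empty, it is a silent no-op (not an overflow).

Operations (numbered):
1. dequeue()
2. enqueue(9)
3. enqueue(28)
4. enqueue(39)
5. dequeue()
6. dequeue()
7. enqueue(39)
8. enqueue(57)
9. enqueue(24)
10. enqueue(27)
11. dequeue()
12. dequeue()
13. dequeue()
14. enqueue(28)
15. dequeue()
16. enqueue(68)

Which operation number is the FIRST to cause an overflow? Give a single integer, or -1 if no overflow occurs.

1. dequeue(): empty, no-op, size=0
2. enqueue(9): size=1
3. enqueue(28): size=2
4. enqueue(39): size=3
5. dequeue(): size=2
6. dequeue(): size=1
7. enqueue(39): size=2
8. enqueue(57): size=3
9. enqueue(24): size=3=cap → OVERFLOW (fail)
10. enqueue(27): size=3=cap → OVERFLOW (fail)
11. dequeue(): size=2
12. dequeue(): size=1
13. dequeue(): size=0
14. enqueue(28): size=1
15. dequeue(): size=0
16. enqueue(68): size=1

Answer: 9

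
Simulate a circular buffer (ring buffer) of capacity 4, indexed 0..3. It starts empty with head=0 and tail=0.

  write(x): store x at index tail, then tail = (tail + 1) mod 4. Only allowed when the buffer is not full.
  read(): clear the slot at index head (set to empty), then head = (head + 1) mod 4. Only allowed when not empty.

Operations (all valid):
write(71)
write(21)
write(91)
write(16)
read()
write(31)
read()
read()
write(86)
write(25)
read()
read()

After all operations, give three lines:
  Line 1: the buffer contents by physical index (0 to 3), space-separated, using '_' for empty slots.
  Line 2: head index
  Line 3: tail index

Answer: _ 86 25 _
1
3

Derivation:
write(71): buf=[71 _ _ _], head=0, tail=1, size=1
write(21): buf=[71 21 _ _], head=0, tail=2, size=2
write(91): buf=[71 21 91 _], head=0, tail=3, size=3
write(16): buf=[71 21 91 16], head=0, tail=0, size=4
read(): buf=[_ 21 91 16], head=1, tail=0, size=3
write(31): buf=[31 21 91 16], head=1, tail=1, size=4
read(): buf=[31 _ 91 16], head=2, tail=1, size=3
read(): buf=[31 _ _ 16], head=3, tail=1, size=2
write(86): buf=[31 86 _ 16], head=3, tail=2, size=3
write(25): buf=[31 86 25 16], head=3, tail=3, size=4
read(): buf=[31 86 25 _], head=0, tail=3, size=3
read(): buf=[_ 86 25 _], head=1, tail=3, size=2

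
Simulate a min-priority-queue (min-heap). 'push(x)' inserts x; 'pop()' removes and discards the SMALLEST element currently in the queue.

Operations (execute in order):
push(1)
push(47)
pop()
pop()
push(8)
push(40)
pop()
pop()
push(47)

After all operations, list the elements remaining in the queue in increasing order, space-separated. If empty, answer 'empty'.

Answer: 47

Derivation:
push(1): heap contents = [1]
push(47): heap contents = [1, 47]
pop() → 1: heap contents = [47]
pop() → 47: heap contents = []
push(8): heap contents = [8]
push(40): heap contents = [8, 40]
pop() → 8: heap contents = [40]
pop() → 40: heap contents = []
push(47): heap contents = [47]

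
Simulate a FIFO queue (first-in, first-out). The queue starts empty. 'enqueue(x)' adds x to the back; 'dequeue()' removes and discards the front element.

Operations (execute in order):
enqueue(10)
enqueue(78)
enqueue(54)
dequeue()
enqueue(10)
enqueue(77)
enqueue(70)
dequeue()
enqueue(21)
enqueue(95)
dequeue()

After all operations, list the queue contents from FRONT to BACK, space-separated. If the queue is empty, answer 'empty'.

enqueue(10): [10]
enqueue(78): [10, 78]
enqueue(54): [10, 78, 54]
dequeue(): [78, 54]
enqueue(10): [78, 54, 10]
enqueue(77): [78, 54, 10, 77]
enqueue(70): [78, 54, 10, 77, 70]
dequeue(): [54, 10, 77, 70]
enqueue(21): [54, 10, 77, 70, 21]
enqueue(95): [54, 10, 77, 70, 21, 95]
dequeue(): [10, 77, 70, 21, 95]

Answer: 10 77 70 21 95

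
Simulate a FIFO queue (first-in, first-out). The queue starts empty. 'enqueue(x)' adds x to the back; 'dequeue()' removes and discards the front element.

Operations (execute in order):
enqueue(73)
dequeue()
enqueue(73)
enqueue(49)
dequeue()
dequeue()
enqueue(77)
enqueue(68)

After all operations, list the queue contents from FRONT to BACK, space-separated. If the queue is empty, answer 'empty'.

Answer: 77 68

Derivation:
enqueue(73): [73]
dequeue(): []
enqueue(73): [73]
enqueue(49): [73, 49]
dequeue(): [49]
dequeue(): []
enqueue(77): [77]
enqueue(68): [77, 68]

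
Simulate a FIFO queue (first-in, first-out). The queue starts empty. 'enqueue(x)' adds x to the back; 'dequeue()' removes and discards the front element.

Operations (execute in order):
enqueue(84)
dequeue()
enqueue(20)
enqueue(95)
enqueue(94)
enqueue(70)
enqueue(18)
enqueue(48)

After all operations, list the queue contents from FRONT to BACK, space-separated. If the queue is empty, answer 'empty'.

Answer: 20 95 94 70 18 48

Derivation:
enqueue(84): [84]
dequeue(): []
enqueue(20): [20]
enqueue(95): [20, 95]
enqueue(94): [20, 95, 94]
enqueue(70): [20, 95, 94, 70]
enqueue(18): [20, 95, 94, 70, 18]
enqueue(48): [20, 95, 94, 70, 18, 48]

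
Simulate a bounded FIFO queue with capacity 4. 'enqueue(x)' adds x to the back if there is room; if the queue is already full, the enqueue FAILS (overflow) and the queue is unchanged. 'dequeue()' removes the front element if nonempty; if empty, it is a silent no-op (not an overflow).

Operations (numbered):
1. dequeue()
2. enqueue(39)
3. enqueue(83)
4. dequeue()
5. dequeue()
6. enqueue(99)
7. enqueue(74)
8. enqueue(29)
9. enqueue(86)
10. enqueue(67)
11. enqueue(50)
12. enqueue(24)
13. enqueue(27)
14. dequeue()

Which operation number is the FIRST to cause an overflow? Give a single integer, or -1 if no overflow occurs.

1. dequeue(): empty, no-op, size=0
2. enqueue(39): size=1
3. enqueue(83): size=2
4. dequeue(): size=1
5. dequeue(): size=0
6. enqueue(99): size=1
7. enqueue(74): size=2
8. enqueue(29): size=3
9. enqueue(86): size=4
10. enqueue(67): size=4=cap → OVERFLOW (fail)
11. enqueue(50): size=4=cap → OVERFLOW (fail)
12. enqueue(24): size=4=cap → OVERFLOW (fail)
13. enqueue(27): size=4=cap → OVERFLOW (fail)
14. dequeue(): size=3

Answer: 10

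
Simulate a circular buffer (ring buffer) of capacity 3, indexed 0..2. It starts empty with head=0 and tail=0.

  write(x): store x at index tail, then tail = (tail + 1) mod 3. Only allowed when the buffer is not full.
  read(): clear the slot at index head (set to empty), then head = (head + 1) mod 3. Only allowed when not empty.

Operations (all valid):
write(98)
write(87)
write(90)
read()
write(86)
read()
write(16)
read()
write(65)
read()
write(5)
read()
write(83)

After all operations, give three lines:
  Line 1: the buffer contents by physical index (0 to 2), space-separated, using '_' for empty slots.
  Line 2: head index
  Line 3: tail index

write(98): buf=[98 _ _], head=0, tail=1, size=1
write(87): buf=[98 87 _], head=0, tail=2, size=2
write(90): buf=[98 87 90], head=0, tail=0, size=3
read(): buf=[_ 87 90], head=1, tail=0, size=2
write(86): buf=[86 87 90], head=1, tail=1, size=3
read(): buf=[86 _ 90], head=2, tail=1, size=2
write(16): buf=[86 16 90], head=2, tail=2, size=3
read(): buf=[86 16 _], head=0, tail=2, size=2
write(65): buf=[86 16 65], head=0, tail=0, size=3
read(): buf=[_ 16 65], head=1, tail=0, size=2
write(5): buf=[5 16 65], head=1, tail=1, size=3
read(): buf=[5 _ 65], head=2, tail=1, size=2
write(83): buf=[5 83 65], head=2, tail=2, size=3

Answer: 5 83 65
2
2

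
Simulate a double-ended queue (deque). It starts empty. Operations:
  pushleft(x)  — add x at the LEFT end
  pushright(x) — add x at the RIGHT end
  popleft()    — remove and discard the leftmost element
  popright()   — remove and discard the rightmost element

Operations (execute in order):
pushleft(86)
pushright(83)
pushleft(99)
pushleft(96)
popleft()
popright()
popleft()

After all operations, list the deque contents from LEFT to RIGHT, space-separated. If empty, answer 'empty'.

pushleft(86): [86]
pushright(83): [86, 83]
pushleft(99): [99, 86, 83]
pushleft(96): [96, 99, 86, 83]
popleft(): [99, 86, 83]
popright(): [99, 86]
popleft(): [86]

Answer: 86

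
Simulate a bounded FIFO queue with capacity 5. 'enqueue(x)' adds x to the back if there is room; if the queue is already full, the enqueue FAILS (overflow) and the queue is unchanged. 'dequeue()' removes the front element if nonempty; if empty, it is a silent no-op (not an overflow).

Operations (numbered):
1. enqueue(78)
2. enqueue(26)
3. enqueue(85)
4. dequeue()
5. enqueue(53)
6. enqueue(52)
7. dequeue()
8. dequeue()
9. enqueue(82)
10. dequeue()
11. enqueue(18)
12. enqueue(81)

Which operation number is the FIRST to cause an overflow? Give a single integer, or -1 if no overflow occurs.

Answer: -1

Derivation:
1. enqueue(78): size=1
2. enqueue(26): size=2
3. enqueue(85): size=3
4. dequeue(): size=2
5. enqueue(53): size=3
6. enqueue(52): size=4
7. dequeue(): size=3
8. dequeue(): size=2
9. enqueue(82): size=3
10. dequeue(): size=2
11. enqueue(18): size=3
12. enqueue(81): size=4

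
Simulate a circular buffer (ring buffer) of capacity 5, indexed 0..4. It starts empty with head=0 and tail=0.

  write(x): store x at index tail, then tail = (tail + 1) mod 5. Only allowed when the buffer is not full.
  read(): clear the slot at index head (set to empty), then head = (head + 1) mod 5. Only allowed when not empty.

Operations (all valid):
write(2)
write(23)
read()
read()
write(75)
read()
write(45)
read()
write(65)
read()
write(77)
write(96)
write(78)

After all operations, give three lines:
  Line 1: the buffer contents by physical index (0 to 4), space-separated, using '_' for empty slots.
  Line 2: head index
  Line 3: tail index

write(2): buf=[2 _ _ _ _], head=0, tail=1, size=1
write(23): buf=[2 23 _ _ _], head=0, tail=2, size=2
read(): buf=[_ 23 _ _ _], head=1, tail=2, size=1
read(): buf=[_ _ _ _ _], head=2, tail=2, size=0
write(75): buf=[_ _ 75 _ _], head=2, tail=3, size=1
read(): buf=[_ _ _ _ _], head=3, tail=3, size=0
write(45): buf=[_ _ _ 45 _], head=3, tail=4, size=1
read(): buf=[_ _ _ _ _], head=4, tail=4, size=0
write(65): buf=[_ _ _ _ 65], head=4, tail=0, size=1
read(): buf=[_ _ _ _ _], head=0, tail=0, size=0
write(77): buf=[77 _ _ _ _], head=0, tail=1, size=1
write(96): buf=[77 96 _ _ _], head=0, tail=2, size=2
write(78): buf=[77 96 78 _ _], head=0, tail=3, size=3

Answer: 77 96 78 _ _
0
3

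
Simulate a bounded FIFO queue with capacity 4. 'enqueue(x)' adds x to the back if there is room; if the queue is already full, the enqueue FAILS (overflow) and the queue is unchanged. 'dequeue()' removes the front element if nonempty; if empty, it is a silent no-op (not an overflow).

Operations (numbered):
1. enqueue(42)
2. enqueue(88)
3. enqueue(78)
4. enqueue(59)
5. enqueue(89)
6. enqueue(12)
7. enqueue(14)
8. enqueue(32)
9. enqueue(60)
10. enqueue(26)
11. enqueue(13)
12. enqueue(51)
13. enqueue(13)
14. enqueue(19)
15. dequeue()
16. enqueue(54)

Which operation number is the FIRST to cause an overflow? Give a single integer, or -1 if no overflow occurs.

1. enqueue(42): size=1
2. enqueue(88): size=2
3. enqueue(78): size=3
4. enqueue(59): size=4
5. enqueue(89): size=4=cap → OVERFLOW (fail)
6. enqueue(12): size=4=cap → OVERFLOW (fail)
7. enqueue(14): size=4=cap → OVERFLOW (fail)
8. enqueue(32): size=4=cap → OVERFLOW (fail)
9. enqueue(60): size=4=cap → OVERFLOW (fail)
10. enqueue(26): size=4=cap → OVERFLOW (fail)
11. enqueue(13): size=4=cap → OVERFLOW (fail)
12. enqueue(51): size=4=cap → OVERFLOW (fail)
13. enqueue(13): size=4=cap → OVERFLOW (fail)
14. enqueue(19): size=4=cap → OVERFLOW (fail)
15. dequeue(): size=3
16. enqueue(54): size=4

Answer: 5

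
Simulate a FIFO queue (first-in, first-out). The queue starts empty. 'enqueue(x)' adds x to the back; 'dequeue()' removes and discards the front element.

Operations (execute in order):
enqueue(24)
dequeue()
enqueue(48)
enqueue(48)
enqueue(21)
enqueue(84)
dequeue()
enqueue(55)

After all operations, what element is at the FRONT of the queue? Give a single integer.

enqueue(24): queue = [24]
dequeue(): queue = []
enqueue(48): queue = [48]
enqueue(48): queue = [48, 48]
enqueue(21): queue = [48, 48, 21]
enqueue(84): queue = [48, 48, 21, 84]
dequeue(): queue = [48, 21, 84]
enqueue(55): queue = [48, 21, 84, 55]

Answer: 48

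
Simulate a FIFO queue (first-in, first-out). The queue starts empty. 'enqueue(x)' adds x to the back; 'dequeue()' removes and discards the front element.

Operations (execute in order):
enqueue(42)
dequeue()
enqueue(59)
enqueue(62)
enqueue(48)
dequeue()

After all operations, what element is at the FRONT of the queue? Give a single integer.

Answer: 62

Derivation:
enqueue(42): queue = [42]
dequeue(): queue = []
enqueue(59): queue = [59]
enqueue(62): queue = [59, 62]
enqueue(48): queue = [59, 62, 48]
dequeue(): queue = [62, 48]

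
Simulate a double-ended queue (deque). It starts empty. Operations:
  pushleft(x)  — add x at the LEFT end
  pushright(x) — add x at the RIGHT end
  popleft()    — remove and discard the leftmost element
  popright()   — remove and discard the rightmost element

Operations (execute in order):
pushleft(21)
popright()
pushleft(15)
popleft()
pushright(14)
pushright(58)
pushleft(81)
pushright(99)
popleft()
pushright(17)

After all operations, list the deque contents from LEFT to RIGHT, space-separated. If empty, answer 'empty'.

pushleft(21): [21]
popright(): []
pushleft(15): [15]
popleft(): []
pushright(14): [14]
pushright(58): [14, 58]
pushleft(81): [81, 14, 58]
pushright(99): [81, 14, 58, 99]
popleft(): [14, 58, 99]
pushright(17): [14, 58, 99, 17]

Answer: 14 58 99 17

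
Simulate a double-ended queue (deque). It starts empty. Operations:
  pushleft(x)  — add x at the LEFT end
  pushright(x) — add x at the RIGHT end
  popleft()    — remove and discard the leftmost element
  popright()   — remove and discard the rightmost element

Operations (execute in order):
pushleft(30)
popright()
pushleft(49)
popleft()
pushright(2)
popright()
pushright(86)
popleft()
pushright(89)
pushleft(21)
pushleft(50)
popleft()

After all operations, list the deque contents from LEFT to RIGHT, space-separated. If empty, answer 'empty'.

Answer: 21 89

Derivation:
pushleft(30): [30]
popright(): []
pushleft(49): [49]
popleft(): []
pushright(2): [2]
popright(): []
pushright(86): [86]
popleft(): []
pushright(89): [89]
pushleft(21): [21, 89]
pushleft(50): [50, 21, 89]
popleft(): [21, 89]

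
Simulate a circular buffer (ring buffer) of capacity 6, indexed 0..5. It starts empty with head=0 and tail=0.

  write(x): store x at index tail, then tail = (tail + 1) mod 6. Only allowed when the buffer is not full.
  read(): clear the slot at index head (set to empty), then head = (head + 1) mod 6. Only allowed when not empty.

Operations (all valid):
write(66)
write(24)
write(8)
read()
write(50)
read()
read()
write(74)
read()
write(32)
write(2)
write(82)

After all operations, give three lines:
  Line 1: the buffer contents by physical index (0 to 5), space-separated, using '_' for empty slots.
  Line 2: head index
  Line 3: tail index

write(66): buf=[66 _ _ _ _ _], head=0, tail=1, size=1
write(24): buf=[66 24 _ _ _ _], head=0, tail=2, size=2
write(8): buf=[66 24 8 _ _ _], head=0, tail=3, size=3
read(): buf=[_ 24 8 _ _ _], head=1, tail=3, size=2
write(50): buf=[_ 24 8 50 _ _], head=1, tail=4, size=3
read(): buf=[_ _ 8 50 _ _], head=2, tail=4, size=2
read(): buf=[_ _ _ 50 _ _], head=3, tail=4, size=1
write(74): buf=[_ _ _ 50 74 _], head=3, tail=5, size=2
read(): buf=[_ _ _ _ 74 _], head=4, tail=5, size=1
write(32): buf=[_ _ _ _ 74 32], head=4, tail=0, size=2
write(2): buf=[2 _ _ _ 74 32], head=4, tail=1, size=3
write(82): buf=[2 82 _ _ 74 32], head=4, tail=2, size=4

Answer: 2 82 _ _ 74 32
4
2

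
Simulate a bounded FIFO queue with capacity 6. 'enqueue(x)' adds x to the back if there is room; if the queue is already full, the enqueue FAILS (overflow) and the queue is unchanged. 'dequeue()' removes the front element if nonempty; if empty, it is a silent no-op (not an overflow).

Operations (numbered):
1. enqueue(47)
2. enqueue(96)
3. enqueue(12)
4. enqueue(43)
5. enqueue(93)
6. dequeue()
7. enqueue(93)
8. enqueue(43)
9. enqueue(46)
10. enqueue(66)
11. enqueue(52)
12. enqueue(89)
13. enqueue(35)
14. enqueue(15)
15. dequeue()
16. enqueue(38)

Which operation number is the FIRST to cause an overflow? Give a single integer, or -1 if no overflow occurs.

1. enqueue(47): size=1
2. enqueue(96): size=2
3. enqueue(12): size=3
4. enqueue(43): size=4
5. enqueue(93): size=5
6. dequeue(): size=4
7. enqueue(93): size=5
8. enqueue(43): size=6
9. enqueue(46): size=6=cap → OVERFLOW (fail)
10. enqueue(66): size=6=cap → OVERFLOW (fail)
11. enqueue(52): size=6=cap → OVERFLOW (fail)
12. enqueue(89): size=6=cap → OVERFLOW (fail)
13. enqueue(35): size=6=cap → OVERFLOW (fail)
14. enqueue(15): size=6=cap → OVERFLOW (fail)
15. dequeue(): size=5
16. enqueue(38): size=6

Answer: 9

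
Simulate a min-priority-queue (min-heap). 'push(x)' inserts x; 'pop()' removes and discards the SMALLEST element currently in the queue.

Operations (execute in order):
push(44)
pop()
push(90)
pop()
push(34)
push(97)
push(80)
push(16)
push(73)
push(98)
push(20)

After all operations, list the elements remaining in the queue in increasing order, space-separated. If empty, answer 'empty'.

Answer: 16 20 34 73 80 97 98

Derivation:
push(44): heap contents = [44]
pop() → 44: heap contents = []
push(90): heap contents = [90]
pop() → 90: heap contents = []
push(34): heap contents = [34]
push(97): heap contents = [34, 97]
push(80): heap contents = [34, 80, 97]
push(16): heap contents = [16, 34, 80, 97]
push(73): heap contents = [16, 34, 73, 80, 97]
push(98): heap contents = [16, 34, 73, 80, 97, 98]
push(20): heap contents = [16, 20, 34, 73, 80, 97, 98]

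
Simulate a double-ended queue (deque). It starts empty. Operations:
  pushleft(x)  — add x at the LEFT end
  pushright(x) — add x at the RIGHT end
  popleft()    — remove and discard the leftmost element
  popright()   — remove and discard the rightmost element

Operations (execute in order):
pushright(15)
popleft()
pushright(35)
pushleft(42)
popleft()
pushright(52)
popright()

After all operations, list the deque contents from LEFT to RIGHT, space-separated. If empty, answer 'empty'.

Answer: 35

Derivation:
pushright(15): [15]
popleft(): []
pushright(35): [35]
pushleft(42): [42, 35]
popleft(): [35]
pushright(52): [35, 52]
popright(): [35]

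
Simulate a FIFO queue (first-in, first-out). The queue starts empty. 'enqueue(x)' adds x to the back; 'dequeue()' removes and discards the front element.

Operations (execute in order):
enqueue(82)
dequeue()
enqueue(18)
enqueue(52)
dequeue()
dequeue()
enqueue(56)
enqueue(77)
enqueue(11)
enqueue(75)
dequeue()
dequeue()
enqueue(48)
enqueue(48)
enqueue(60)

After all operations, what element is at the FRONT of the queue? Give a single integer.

Answer: 11

Derivation:
enqueue(82): queue = [82]
dequeue(): queue = []
enqueue(18): queue = [18]
enqueue(52): queue = [18, 52]
dequeue(): queue = [52]
dequeue(): queue = []
enqueue(56): queue = [56]
enqueue(77): queue = [56, 77]
enqueue(11): queue = [56, 77, 11]
enqueue(75): queue = [56, 77, 11, 75]
dequeue(): queue = [77, 11, 75]
dequeue(): queue = [11, 75]
enqueue(48): queue = [11, 75, 48]
enqueue(48): queue = [11, 75, 48, 48]
enqueue(60): queue = [11, 75, 48, 48, 60]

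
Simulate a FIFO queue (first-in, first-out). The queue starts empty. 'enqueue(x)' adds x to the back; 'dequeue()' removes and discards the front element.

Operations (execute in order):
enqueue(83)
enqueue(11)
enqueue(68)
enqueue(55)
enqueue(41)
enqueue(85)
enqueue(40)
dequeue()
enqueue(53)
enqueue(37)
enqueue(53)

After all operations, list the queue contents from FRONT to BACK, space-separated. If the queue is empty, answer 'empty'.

Answer: 11 68 55 41 85 40 53 37 53

Derivation:
enqueue(83): [83]
enqueue(11): [83, 11]
enqueue(68): [83, 11, 68]
enqueue(55): [83, 11, 68, 55]
enqueue(41): [83, 11, 68, 55, 41]
enqueue(85): [83, 11, 68, 55, 41, 85]
enqueue(40): [83, 11, 68, 55, 41, 85, 40]
dequeue(): [11, 68, 55, 41, 85, 40]
enqueue(53): [11, 68, 55, 41, 85, 40, 53]
enqueue(37): [11, 68, 55, 41, 85, 40, 53, 37]
enqueue(53): [11, 68, 55, 41, 85, 40, 53, 37, 53]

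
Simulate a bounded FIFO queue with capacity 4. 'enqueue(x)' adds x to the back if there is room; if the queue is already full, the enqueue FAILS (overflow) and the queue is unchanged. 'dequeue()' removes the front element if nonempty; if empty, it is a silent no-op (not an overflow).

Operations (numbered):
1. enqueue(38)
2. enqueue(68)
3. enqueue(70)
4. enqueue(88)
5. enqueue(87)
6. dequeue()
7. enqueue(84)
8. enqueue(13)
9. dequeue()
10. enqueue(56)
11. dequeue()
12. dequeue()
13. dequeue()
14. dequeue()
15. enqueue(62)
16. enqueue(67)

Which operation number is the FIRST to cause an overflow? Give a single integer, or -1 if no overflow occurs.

Answer: 5

Derivation:
1. enqueue(38): size=1
2. enqueue(68): size=2
3. enqueue(70): size=3
4. enqueue(88): size=4
5. enqueue(87): size=4=cap → OVERFLOW (fail)
6. dequeue(): size=3
7. enqueue(84): size=4
8. enqueue(13): size=4=cap → OVERFLOW (fail)
9. dequeue(): size=3
10. enqueue(56): size=4
11. dequeue(): size=3
12. dequeue(): size=2
13. dequeue(): size=1
14. dequeue(): size=0
15. enqueue(62): size=1
16. enqueue(67): size=2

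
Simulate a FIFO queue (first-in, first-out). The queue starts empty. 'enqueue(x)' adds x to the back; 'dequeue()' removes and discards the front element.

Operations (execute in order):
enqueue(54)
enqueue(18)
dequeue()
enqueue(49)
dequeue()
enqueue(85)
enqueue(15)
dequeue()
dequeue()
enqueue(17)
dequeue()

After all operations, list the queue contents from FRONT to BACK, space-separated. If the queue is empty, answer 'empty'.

enqueue(54): [54]
enqueue(18): [54, 18]
dequeue(): [18]
enqueue(49): [18, 49]
dequeue(): [49]
enqueue(85): [49, 85]
enqueue(15): [49, 85, 15]
dequeue(): [85, 15]
dequeue(): [15]
enqueue(17): [15, 17]
dequeue(): [17]

Answer: 17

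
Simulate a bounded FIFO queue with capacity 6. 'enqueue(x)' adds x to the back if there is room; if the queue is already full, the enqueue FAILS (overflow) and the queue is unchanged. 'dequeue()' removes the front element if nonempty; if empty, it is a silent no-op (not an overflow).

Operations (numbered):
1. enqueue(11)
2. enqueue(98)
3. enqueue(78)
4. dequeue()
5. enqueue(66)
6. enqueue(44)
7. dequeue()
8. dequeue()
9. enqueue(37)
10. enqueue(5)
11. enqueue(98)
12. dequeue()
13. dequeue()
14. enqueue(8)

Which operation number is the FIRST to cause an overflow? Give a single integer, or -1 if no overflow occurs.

1. enqueue(11): size=1
2. enqueue(98): size=2
3. enqueue(78): size=3
4. dequeue(): size=2
5. enqueue(66): size=3
6. enqueue(44): size=4
7. dequeue(): size=3
8. dequeue(): size=2
9. enqueue(37): size=3
10. enqueue(5): size=4
11. enqueue(98): size=5
12. dequeue(): size=4
13. dequeue(): size=3
14. enqueue(8): size=4

Answer: -1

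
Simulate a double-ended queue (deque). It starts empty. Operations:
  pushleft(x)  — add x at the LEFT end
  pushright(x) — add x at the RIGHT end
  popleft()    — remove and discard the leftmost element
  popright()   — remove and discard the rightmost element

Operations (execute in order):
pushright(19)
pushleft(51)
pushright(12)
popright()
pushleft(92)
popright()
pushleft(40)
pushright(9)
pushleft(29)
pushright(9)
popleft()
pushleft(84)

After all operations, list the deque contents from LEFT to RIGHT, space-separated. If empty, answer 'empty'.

pushright(19): [19]
pushleft(51): [51, 19]
pushright(12): [51, 19, 12]
popright(): [51, 19]
pushleft(92): [92, 51, 19]
popright(): [92, 51]
pushleft(40): [40, 92, 51]
pushright(9): [40, 92, 51, 9]
pushleft(29): [29, 40, 92, 51, 9]
pushright(9): [29, 40, 92, 51, 9, 9]
popleft(): [40, 92, 51, 9, 9]
pushleft(84): [84, 40, 92, 51, 9, 9]

Answer: 84 40 92 51 9 9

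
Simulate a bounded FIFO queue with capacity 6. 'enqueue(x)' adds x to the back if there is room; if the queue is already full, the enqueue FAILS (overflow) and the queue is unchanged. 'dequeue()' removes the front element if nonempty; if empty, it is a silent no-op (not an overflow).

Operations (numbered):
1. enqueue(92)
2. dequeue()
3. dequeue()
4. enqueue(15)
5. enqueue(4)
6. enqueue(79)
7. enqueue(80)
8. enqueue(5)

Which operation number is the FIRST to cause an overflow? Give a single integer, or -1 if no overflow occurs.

1. enqueue(92): size=1
2. dequeue(): size=0
3. dequeue(): empty, no-op, size=0
4. enqueue(15): size=1
5. enqueue(4): size=2
6. enqueue(79): size=3
7. enqueue(80): size=4
8. enqueue(5): size=5

Answer: -1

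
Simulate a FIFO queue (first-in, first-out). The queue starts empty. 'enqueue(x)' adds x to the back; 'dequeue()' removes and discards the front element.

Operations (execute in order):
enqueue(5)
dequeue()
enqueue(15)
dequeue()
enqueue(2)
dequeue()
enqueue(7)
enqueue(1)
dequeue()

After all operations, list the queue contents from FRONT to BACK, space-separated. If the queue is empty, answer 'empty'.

Answer: 1

Derivation:
enqueue(5): [5]
dequeue(): []
enqueue(15): [15]
dequeue(): []
enqueue(2): [2]
dequeue(): []
enqueue(7): [7]
enqueue(1): [7, 1]
dequeue(): [1]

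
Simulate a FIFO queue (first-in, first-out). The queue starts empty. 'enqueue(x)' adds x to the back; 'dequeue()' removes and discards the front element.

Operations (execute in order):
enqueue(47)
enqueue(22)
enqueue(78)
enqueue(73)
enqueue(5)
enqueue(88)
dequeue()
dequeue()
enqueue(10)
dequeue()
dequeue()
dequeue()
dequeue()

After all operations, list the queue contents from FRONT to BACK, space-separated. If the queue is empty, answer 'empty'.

Answer: 10

Derivation:
enqueue(47): [47]
enqueue(22): [47, 22]
enqueue(78): [47, 22, 78]
enqueue(73): [47, 22, 78, 73]
enqueue(5): [47, 22, 78, 73, 5]
enqueue(88): [47, 22, 78, 73, 5, 88]
dequeue(): [22, 78, 73, 5, 88]
dequeue(): [78, 73, 5, 88]
enqueue(10): [78, 73, 5, 88, 10]
dequeue(): [73, 5, 88, 10]
dequeue(): [5, 88, 10]
dequeue(): [88, 10]
dequeue(): [10]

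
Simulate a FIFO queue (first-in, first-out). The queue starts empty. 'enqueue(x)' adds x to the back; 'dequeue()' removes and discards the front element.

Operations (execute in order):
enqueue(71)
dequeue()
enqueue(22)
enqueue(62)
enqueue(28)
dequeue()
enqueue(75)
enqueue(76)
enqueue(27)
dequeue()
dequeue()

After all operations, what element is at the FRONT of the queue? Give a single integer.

enqueue(71): queue = [71]
dequeue(): queue = []
enqueue(22): queue = [22]
enqueue(62): queue = [22, 62]
enqueue(28): queue = [22, 62, 28]
dequeue(): queue = [62, 28]
enqueue(75): queue = [62, 28, 75]
enqueue(76): queue = [62, 28, 75, 76]
enqueue(27): queue = [62, 28, 75, 76, 27]
dequeue(): queue = [28, 75, 76, 27]
dequeue(): queue = [75, 76, 27]

Answer: 75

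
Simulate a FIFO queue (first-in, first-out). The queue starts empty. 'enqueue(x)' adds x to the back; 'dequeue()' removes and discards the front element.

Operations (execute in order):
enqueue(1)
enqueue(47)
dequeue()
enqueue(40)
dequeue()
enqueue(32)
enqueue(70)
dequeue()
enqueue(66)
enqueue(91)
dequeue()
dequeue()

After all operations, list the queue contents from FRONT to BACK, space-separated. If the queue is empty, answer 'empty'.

enqueue(1): [1]
enqueue(47): [1, 47]
dequeue(): [47]
enqueue(40): [47, 40]
dequeue(): [40]
enqueue(32): [40, 32]
enqueue(70): [40, 32, 70]
dequeue(): [32, 70]
enqueue(66): [32, 70, 66]
enqueue(91): [32, 70, 66, 91]
dequeue(): [70, 66, 91]
dequeue(): [66, 91]

Answer: 66 91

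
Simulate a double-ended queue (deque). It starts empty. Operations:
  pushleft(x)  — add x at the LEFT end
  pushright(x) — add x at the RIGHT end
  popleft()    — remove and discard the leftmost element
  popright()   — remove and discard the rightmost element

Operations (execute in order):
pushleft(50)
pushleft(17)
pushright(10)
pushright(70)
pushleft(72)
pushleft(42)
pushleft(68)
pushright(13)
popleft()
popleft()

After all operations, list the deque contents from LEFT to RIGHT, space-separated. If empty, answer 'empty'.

pushleft(50): [50]
pushleft(17): [17, 50]
pushright(10): [17, 50, 10]
pushright(70): [17, 50, 10, 70]
pushleft(72): [72, 17, 50, 10, 70]
pushleft(42): [42, 72, 17, 50, 10, 70]
pushleft(68): [68, 42, 72, 17, 50, 10, 70]
pushright(13): [68, 42, 72, 17, 50, 10, 70, 13]
popleft(): [42, 72, 17, 50, 10, 70, 13]
popleft(): [72, 17, 50, 10, 70, 13]

Answer: 72 17 50 10 70 13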